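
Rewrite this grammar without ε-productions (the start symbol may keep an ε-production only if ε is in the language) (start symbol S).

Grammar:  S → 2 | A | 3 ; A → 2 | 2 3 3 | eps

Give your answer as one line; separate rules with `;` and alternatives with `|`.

Nullable set = {A, S}.
ε ∈ L(G) since S is nullable, so keep S → ε.

S → 2 | A | 3 | eps; A → 2 | 2 3 3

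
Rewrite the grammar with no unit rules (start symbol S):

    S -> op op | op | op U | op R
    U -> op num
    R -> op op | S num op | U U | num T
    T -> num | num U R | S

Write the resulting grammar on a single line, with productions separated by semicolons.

Unit pairs: T ⇒* {S}.
Replace each nonterminal's rules with the union of the non-unit rules of every nonterminal it unit-derives.

S -> op op | op | op U | op R; U -> op num; R -> op op | S num op | U U | num T; T -> op op | op | op U | op R | num | num U R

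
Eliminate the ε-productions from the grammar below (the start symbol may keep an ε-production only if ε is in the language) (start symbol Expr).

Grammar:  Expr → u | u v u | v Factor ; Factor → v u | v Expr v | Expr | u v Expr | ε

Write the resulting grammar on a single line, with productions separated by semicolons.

Expr → u | u v u | v Factor | v; Factor → v u | v Expr v | Expr | u v Expr

The nullable symbols are {Factor}.
ε ∉ L(G), so no ε-production is kept.
Add the nullable-subset variants: Expr → v Factor gives v Factor | v.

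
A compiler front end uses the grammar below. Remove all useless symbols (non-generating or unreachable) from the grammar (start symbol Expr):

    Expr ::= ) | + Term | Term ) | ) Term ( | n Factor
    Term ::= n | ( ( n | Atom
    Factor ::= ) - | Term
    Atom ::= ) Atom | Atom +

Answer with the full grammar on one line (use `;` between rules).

Expr ::= ) | + Term | Term ) | ) Term ( | n Factor; Term ::= n | ( ( n; Factor ::= ) - | Term

Generating nonterminals: {Expr, Factor, Term}.
Reachable from Expr after that: {Expr, Factor, Term}.
Removed useless symbols: {Atom} and every production mentioning them.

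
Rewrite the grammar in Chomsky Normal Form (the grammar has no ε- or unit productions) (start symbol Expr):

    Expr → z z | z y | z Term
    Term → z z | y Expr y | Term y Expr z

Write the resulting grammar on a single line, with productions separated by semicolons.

Introduce a nonterminal for each terminal appearing in a rule of length ≥ 2: X1 → z, X2 → y.
Binarize each right-hand side of length ≥ 3 by chaining fresh nonterminals (Y1, Y2, …): affected rules were Term → X2 Expr X2; Term → Term X2 Expr X1.

Expr → X1 X1 | X1 X2 | X1 Term; Term → X1 X1 | X2 Y1 | Term Y2; X1 → z; X2 → y; Y1 → Expr X2; Y2 → X2 Y3; Y3 → Expr X1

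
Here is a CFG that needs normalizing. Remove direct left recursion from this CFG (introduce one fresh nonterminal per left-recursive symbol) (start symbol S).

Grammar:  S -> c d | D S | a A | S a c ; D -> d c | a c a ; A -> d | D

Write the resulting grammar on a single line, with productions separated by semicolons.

Left recursion appears on S.
For S: α = {a c}, β = {c d, D S, a A}. Rewrite as S → β S' and S' → α S' | ε.

S -> c d S' | D S S' | a A S'; D -> d c | a c a; A -> d | D; S' -> a c S' | ε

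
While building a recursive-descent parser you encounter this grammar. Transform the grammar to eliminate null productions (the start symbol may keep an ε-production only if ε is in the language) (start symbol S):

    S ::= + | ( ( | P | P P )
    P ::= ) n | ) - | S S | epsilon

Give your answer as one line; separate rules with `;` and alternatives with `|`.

Nullable set = {P, S}.
ε ∈ L(G) since S is nullable, so keep S → ε.
For each production, add variants omitting each subset of nullable occurrences: S → P P ) gives P P ) | P ) | ). P → S S gives S S | S.

S ::= + | ( ( | P | P P ) | P ) | ) | ε; P ::= ) n | ) - | S S | S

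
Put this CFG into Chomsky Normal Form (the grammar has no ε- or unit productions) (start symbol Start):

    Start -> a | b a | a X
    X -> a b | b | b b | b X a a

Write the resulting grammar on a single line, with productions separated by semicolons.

Introduce a nonterminal for each terminal appearing in a rule of length ≥ 2: X1 → b, X2 → a.
Binarize each right-hand side of length ≥ 3 by chaining fresh nonterminals (Y1, Y2, …): affected rules were X → X1 X X2 X2.

Start -> a | X1 X2 | X2 X; X -> X2 X1 | b | X1 X1 | X1 Y1; X1 -> b; X2 -> a; Y1 -> X Y2; Y2 -> X2 X2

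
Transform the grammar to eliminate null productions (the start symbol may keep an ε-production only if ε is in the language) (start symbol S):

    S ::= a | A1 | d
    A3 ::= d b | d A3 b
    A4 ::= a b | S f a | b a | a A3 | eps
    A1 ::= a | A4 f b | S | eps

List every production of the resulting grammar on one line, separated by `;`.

S ::= a | A1 | d | eps; A3 ::= d b | d A3 b; A4 ::= a b | S f a | f a | b a | a A3; A1 ::= a | A4 f b | f b | S

Nullable nonterminals: {A1, A4, S}.
ε ∈ L(G) since S is nullable, so keep S → ε.
Expand every rule over subsets of its nullable positions: A4 → S f a gives S f a | f a. A1 → A4 f b gives A4 f b | f b.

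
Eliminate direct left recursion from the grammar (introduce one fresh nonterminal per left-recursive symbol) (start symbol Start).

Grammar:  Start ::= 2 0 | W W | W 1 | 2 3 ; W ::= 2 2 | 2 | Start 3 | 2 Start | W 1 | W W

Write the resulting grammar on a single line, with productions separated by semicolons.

Directly left-recursive nonterminal: W.
For W: α = {1, W}, β = {2 2, 2, Start 3, 2 Start}. Rewrite as W → β W1 and W1 → α W1 | ε.

Start ::= 2 0 | W W | W 1 | 2 3; W ::= 2 2 W1 | 2 W1 | Start 3 W1 | 2 Start W1; W1 ::= 1 W1 | W W1 | ε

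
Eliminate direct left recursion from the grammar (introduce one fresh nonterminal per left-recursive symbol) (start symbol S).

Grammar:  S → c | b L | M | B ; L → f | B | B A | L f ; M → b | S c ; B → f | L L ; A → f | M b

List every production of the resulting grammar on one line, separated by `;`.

Left recursion appears on L.
For L: α = {f}, β = {f, B, B A}. Rewrite as L → β L' and L' → α L' | ε.

S → c | b L | M | B; L → f L' | B L' | B A L'; M → b | S c; B → f | L L; A → f | M b; L' → f L' | ε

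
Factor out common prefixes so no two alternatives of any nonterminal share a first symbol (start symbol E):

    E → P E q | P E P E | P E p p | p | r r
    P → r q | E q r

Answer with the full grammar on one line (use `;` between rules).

E has alternatives sharing prefix 'P E': factor to E → P E E' with E' → q | P E | p p.

E → p | r r | P E E'; P → r q | E q r; E' → q | P E | p p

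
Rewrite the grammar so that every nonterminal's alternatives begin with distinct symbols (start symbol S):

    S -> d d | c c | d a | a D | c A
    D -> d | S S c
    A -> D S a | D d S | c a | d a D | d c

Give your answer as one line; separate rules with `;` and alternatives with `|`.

S -> a D | d S' | c S''; D -> d | S S c; A -> c a | D A' | d A''; S' -> d | a; S'' -> c | A; A' -> S a | d S; A'' -> a D | c

S has alternatives sharing prefix 'd': factor to S → d S' with S' → d | a.
S has alternatives sharing prefix 'c': factor to S → c S'' with S'' → c | A.
A has alternatives sharing prefix 'D': factor to A → D A' with A' → S a | d S.
A has alternatives sharing prefix 'd': factor to A → d A'' with A'' → a D | c.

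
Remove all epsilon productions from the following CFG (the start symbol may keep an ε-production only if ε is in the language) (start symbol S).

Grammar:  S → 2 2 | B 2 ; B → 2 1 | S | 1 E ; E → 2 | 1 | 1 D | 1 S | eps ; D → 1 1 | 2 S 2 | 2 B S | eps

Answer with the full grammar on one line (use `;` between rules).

Nullable set = {D, E}.
ε ∉ L(G), so no ε-production is kept.
For each production, add variants omitting each subset of nullable occurrences: B → 1 E gives 1 E | 1.

S → 2 2 | B 2; B → 2 1 | S | 1 E | 1; E → 2 | 1 | 1 D | 1 S; D → 1 1 | 2 S 2 | 2 B S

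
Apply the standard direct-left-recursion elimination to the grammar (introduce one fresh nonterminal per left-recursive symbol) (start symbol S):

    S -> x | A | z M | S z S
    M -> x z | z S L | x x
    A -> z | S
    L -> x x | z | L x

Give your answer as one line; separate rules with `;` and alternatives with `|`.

S, L are directly left-recursive.
For S: α = {z S}, β = {x, A, z M}. Rewrite as S → β S' and S' → α S' | ε.
For L: α = {x}, β = {x x, z}. Rewrite as L → β L' and L' → α L' | ε.

S -> x S' | A S' | z M S'; M -> x z | z S L | x x; A -> z | S; L -> x x L' | z L'; S' -> z S S' | ε; L' -> x L' | ε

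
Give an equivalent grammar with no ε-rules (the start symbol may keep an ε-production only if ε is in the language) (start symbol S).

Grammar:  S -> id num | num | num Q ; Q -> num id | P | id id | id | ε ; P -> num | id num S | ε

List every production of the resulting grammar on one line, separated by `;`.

S -> id num | num | num Q; Q -> num id | P | id id | id; P -> num | id num S

The nullable symbols are {P, Q}.
ε ∉ L(G), so no ε-production is kept.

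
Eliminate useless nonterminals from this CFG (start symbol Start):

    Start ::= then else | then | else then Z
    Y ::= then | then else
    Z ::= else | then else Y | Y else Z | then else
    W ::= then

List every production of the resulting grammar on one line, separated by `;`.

Generating nonterminals: {Start, W, Y, Z}.
Reachable from Start after that: {Start, Y, Z}.
Removed useless symbols: {W} and every production mentioning them.

Start ::= then else | then | else then Z; Y ::= then | then else; Z ::= else | then else Y | Y else Z | then else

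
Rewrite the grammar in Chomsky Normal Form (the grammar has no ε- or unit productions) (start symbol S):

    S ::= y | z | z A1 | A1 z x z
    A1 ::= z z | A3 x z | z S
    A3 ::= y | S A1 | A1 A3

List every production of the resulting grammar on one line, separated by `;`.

Introduce a nonterminal for each terminal appearing in a rule of length ≥ 2: X1 → z, X2 → x.
Binarize each right-hand side of length ≥ 3 by chaining fresh nonterminals (Y1, Y2, …): affected rules were S → A1 X1 X2 X1; A1 → A3 X2 X1.

S ::= y | z | X1 A1 | A1 Y1; A1 ::= X1 X1 | A3 Y3 | X1 S; A3 ::= y | S A1 | A1 A3; X1 ::= z; X2 ::= x; Y1 ::= X1 Y2; Y2 ::= X2 X1; Y3 ::= X2 X1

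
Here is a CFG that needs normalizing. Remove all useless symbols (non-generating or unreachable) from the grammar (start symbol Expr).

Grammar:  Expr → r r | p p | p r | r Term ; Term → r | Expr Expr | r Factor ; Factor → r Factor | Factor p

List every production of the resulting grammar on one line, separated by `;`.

Generating nonterminals: {Expr, Term}.
Reachable from Expr after that: {Expr, Term}.
Removed useless symbols: {Factor} and every production mentioning them.

Expr → r r | p p | p r | r Term; Term → r | Expr Expr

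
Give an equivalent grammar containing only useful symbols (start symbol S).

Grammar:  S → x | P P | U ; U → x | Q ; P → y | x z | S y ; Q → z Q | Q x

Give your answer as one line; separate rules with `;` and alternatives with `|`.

S → x | P P | U; U → x; P → y | x z | S y

Generating nonterminals: {P, S, U}.
Reachable from S after that: {P, S, U}.
Removed useless symbols: {Q} and every production mentioning them.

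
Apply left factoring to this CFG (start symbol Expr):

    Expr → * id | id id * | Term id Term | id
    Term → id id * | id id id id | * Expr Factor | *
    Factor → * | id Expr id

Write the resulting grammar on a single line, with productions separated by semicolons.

Expr → * id | Term id Term | id Expr1; Term → id id Term1 | * Term2; Factor → * | id Expr id; Expr1 → id * | eps; Term1 → * | id id; Term2 → Expr Factor | eps

Expr has alternatives sharing prefix 'id': factor to Expr → id Expr1 with Expr1 → id * | ε.
Term has alternatives sharing prefix 'id id': factor to Term → id id Term1 with Term1 → * | id id.
Term has alternatives sharing prefix '*': factor to Term → * Term2 with Term2 → Expr Factor | ε.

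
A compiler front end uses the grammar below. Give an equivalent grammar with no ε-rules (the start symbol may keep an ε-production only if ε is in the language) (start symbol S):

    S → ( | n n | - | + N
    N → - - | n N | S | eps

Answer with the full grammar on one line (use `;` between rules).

Nullable set = {N}.
ε ∉ L(G), so no ε-production is kept.
Add the nullable-subset variants: S → + N gives + N | +. N → n N gives n N | n.

S → ( | n n | - | + N | +; N → - - | n N | n | S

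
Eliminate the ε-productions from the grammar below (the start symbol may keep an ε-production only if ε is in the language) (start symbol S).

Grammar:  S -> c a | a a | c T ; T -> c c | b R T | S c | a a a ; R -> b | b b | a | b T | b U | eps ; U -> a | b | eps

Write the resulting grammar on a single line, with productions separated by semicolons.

Nullable set = {R, U}.
ε ∉ L(G), so no ε-production is kept.
For each production, add variants omitting each subset of nullable occurrences: T → b R T gives b R T | b T.

S -> c a | a a | c T; T -> c c | b R T | b T | S c | a a a; R -> b | b b | a | b T | b U; U -> a | b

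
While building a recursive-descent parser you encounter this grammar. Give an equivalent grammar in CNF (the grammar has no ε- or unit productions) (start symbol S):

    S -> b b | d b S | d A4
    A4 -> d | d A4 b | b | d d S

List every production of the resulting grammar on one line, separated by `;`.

Introduce a nonterminal for each terminal appearing in a rule of length ≥ 2: X1 → b, X2 → d.
Binarize each right-hand side of length ≥ 3 by chaining fresh nonterminals (Y1, Y2, …): affected rules were S → X2 X1 S; A4 → X2 A4 X1; A4 → X2 X2 S.

S -> X1 X1 | X2 Y1 | X2 A4; A4 -> d | X2 Y2 | b | X2 Y3; X1 -> b; X2 -> d; Y1 -> X1 S; Y2 -> A4 X1; Y3 -> X2 S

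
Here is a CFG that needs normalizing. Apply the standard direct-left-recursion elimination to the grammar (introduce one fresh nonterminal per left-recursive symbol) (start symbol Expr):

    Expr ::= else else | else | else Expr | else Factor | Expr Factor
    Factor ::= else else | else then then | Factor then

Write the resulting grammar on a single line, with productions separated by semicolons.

Left recursion appears on Expr, Factor.
For Expr: α = {Factor}, β = {else else, else, else Expr, else Factor}. Rewrite as Expr → β Expr1 and Expr1 → α Expr1 | ε.
For Factor: α = {then}, β = {else else, else then then}. Rewrite as Factor → β Factor1 and Factor1 → α Factor1 | ε.

Expr ::= else else Expr1 | else Expr1 | else Expr Expr1 | else Factor Expr1; Factor ::= else else Factor1 | else then then Factor1; Expr1 ::= Factor Expr1 | epsilon; Factor1 ::= then Factor1 | epsilon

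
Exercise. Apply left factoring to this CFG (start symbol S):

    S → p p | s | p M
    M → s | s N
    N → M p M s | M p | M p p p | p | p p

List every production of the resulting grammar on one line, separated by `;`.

S has alternatives sharing prefix 'p': factor to S → p S' with S' → p | M.
M has alternatives sharing prefix 's': factor to M → s M' with M' → ε | N.
N has alternatives sharing prefix 'M p': factor to N → M p N' with N' → M s | ε | p p.
N has alternatives sharing prefix 'p': factor to N → p N'' with N'' → ε | p.

S → s | p S'; M → s M'; N → M p N' | p N''; S' → p | M; M' → ε | N; N' → M s | ε | p p; N'' → ε | p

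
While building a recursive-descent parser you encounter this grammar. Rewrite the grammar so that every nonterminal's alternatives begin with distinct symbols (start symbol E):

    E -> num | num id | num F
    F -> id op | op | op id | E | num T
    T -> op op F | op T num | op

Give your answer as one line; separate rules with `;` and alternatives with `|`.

E has alternatives sharing prefix 'num': factor to E → num E' with E' → ε | id | F.
F has alternatives sharing prefix 'op': factor to F → op F' with F' → ε | id.
T has alternatives sharing prefix 'op': factor to T → op T' with T' → op F | T num | ε.

E -> num E'; F -> id op | E | num T | op F'; T -> op T'; E' -> ε | id | F; F' -> ε | id; T' -> op F | T num | ε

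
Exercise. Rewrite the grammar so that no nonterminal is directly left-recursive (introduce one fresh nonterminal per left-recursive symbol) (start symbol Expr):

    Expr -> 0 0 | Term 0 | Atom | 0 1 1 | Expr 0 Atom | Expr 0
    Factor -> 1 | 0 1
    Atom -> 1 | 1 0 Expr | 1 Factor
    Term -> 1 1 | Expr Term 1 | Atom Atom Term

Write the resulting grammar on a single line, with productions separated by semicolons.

Directly left-recursive nonterminal: Expr.
For Expr: α = {0 Atom, 0}, β = {0 0, Term 0, Atom, 0 1 1}. Rewrite as Expr → β Expr1 and Expr1 → α Expr1 | ε.

Expr -> 0 0 Expr1 | Term 0 Expr1 | Atom Expr1 | 0 1 1 Expr1; Factor -> 1 | 0 1; Atom -> 1 | 1 0 Expr | 1 Factor; Term -> 1 1 | Expr Term 1 | Atom Atom Term; Expr1 -> 0 Atom Expr1 | 0 Expr1 | ε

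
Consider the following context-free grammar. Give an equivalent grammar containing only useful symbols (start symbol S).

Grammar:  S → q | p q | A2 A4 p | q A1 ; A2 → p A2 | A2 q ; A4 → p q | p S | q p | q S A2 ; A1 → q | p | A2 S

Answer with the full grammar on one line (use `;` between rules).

Generating nonterminals: {A1, A4, S}.
Reachable from S after that: {A1, S}.
Removed useless symbols: {A2, A4} and every production mentioning them.

S → q | p q | q A1; A1 → q | p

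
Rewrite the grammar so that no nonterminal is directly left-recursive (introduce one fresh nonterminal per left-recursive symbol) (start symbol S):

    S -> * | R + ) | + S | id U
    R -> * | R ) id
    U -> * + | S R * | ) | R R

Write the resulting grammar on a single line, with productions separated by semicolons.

S -> * | R + ) | + S | id U; R -> * R'; U -> * + | S R * | ) | R R; R' -> ) id R' | ε

Left recursion appears on R.
For R: α = {) id}, β = {*}. Rewrite as R → β R' and R' → α R' | ε.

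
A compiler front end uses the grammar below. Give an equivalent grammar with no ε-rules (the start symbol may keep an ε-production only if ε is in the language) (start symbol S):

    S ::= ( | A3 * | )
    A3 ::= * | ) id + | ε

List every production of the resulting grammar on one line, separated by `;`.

The nullable symbols are {A3}.
ε ∉ L(G), so no ε-production is kept.
Add the nullable-subset variants: S → A3 * gives A3 * | *.

S ::= ( | A3 * | * | ); A3 ::= * | ) id +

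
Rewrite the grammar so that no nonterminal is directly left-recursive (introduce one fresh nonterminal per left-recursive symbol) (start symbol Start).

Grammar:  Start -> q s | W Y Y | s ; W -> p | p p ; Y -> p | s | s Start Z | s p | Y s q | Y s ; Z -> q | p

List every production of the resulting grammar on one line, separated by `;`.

Start -> q s | W Y Y | s; W -> p | p p; Y -> p Y1 | s Y1 | s Start Z Y1 | s p Y1; Z -> q | p; Y1 -> s q Y1 | s Y1 | ε

Left recursion appears on Y.
For Y: α = {s q, s}, β = {p, s, s Start Z, s p}. Rewrite as Y → β Y1 and Y1 → α Y1 | ε.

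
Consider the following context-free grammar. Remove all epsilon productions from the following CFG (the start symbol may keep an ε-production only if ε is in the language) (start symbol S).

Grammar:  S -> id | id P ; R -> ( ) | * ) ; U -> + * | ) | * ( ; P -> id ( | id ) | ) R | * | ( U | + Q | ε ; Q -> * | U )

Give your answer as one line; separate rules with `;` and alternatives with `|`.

Nullable set = {P}.
ε ∉ L(G), so no ε-production is kept.

S -> id | id P; R -> ( ) | * ); U -> + * | ) | * (; P -> id ( | id ) | ) R | * | ( U | + Q; Q -> * | U )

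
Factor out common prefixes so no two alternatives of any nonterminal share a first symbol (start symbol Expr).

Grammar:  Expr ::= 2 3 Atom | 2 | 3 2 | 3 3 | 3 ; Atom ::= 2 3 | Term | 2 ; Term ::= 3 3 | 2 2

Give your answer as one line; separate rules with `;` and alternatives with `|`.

Expr ::= 3 Expr1 | 2 Expr2; Atom ::= Term | 2 Atom1; Term ::= 3 3 | 2 2; Expr1 ::= 2 | 3 | ε; Expr2 ::= 3 Atom | ε; Atom1 ::= 3 | ε

Expr has alternatives sharing prefix '3': factor to Expr → 3 Expr1 with Expr1 → 2 | 3 | ε.
Expr has alternatives sharing prefix '2': factor to Expr → 2 Expr2 with Expr2 → 3 Atom | ε.
Atom has alternatives sharing prefix '2': factor to Atom → 2 Atom1 with Atom1 → 3 | ε.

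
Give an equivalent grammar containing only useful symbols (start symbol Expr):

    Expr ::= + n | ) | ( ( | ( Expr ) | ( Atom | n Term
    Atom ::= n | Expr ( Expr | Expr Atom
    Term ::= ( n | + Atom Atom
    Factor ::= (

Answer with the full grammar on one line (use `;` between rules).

Expr ::= + n | ) | ( ( | ( Expr ) | ( Atom | n Term; Atom ::= n | Expr ( Expr | Expr Atom; Term ::= ( n | + Atom Atom

Generating nonterminals: {Atom, Expr, Factor, Term}.
Reachable from Expr after that: {Atom, Expr, Term}.
Removed useless symbols: {Factor} and every production mentioning them.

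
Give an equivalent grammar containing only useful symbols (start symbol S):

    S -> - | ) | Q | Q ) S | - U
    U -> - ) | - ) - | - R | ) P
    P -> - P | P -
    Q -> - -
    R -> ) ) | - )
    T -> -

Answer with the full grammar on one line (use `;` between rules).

S -> - | ) | Q | Q ) S | - U; U -> - ) | - ) - | - R; Q -> - -; R -> ) ) | - )

Generating nonterminals: {Q, R, S, T, U}.
Reachable from S after that: {Q, R, S, U}.
Removed useless symbols: {P, T} and every production mentioning them.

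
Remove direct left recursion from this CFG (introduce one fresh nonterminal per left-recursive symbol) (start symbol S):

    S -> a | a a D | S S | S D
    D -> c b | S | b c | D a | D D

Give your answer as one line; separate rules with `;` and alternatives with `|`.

S -> a S' | a a D S'; D -> c b D' | S D' | b c D'; S' -> S S' | D S' | ε; D' -> a D' | D D' | ε

S, D are directly left-recursive.
For S: α = {S, D}, β = {a, a a D}. Rewrite as S → β S' and S' → α S' | ε.
For D: α = {a, D}, β = {c b, S, b c}. Rewrite as D → β D' and D' → α D' | ε.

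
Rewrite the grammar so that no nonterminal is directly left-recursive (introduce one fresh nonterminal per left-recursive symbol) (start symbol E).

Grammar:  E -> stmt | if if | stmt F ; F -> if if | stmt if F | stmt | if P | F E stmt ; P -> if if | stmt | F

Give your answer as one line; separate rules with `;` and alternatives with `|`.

Left recursion appears on F.
For F: α = {E stmt}, β = {if if, stmt if F, stmt, if P}. Rewrite as F → β F' and F' → α F' | ε.

E -> stmt | if if | stmt F; F -> if if F' | stmt if F F' | stmt F' | if P F'; P -> if if | stmt | F; F' -> E stmt F' | ε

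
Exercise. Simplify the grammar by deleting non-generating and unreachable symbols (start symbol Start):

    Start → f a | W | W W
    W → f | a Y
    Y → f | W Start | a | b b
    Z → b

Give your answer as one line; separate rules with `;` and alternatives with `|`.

Start → f a | W | W W; W → f | a Y; Y → f | W Start | a | b b

Generating nonterminals: {Start, W, Y, Z}.
Reachable from Start after that: {Start, W, Y}.
Removed useless symbols: {Z} and every production mentioning them.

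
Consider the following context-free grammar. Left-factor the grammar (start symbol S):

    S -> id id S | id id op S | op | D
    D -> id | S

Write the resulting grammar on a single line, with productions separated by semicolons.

S -> op | D | id id S'; D -> id | S; S' -> S | op S

S has alternatives sharing prefix 'id id': factor to S → id id S' with S' → S | op S.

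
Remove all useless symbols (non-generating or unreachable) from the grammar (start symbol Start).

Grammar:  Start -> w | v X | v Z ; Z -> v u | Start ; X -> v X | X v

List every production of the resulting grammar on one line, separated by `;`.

Start -> w | v Z; Z -> v u | Start

Generating nonterminals: {Start, Z}.
Reachable from Start after that: {Start, Z}.
Removed useless symbols: {X} and every production mentioning them.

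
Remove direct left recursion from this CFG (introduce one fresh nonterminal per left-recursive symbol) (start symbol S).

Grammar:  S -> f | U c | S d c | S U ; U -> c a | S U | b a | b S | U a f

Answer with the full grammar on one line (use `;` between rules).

Left recursion appears on S, U.
For S: α = {d c, U}, β = {f, U c}. Rewrite as S → β S' and S' → α S' | ε.
For U: α = {a f}, β = {c a, S U, b a, b S}. Rewrite as U → β U' and U' → α U' | ε.

S -> f S' | U c S'; U -> c a U' | S U U' | b a U' | b S U'; S' -> d c S' | U S' | ε; U' -> a f U' | ε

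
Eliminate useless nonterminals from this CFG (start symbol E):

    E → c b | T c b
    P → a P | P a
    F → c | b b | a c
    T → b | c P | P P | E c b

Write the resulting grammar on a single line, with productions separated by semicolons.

E → c b | T c b; T → b | E c b

Generating nonterminals: {E, F, T}.
Reachable from E after that: {E, T}.
Removed useless symbols: {F, P} and every production mentioning them.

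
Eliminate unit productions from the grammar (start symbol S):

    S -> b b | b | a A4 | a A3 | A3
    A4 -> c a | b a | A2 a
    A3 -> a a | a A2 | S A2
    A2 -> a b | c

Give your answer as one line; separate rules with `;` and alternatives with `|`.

S -> b b | b | a A4 | a A3 | a a | a A2 | S A2; A4 -> c a | b a | A2 a; A3 -> a a | a A2 | S A2; A2 -> a b | c

Unit pairs: S ⇒* {A3}.
For every A with A ⇒* B via unit rules, add B's non-unit alternatives to A; then delete every rule of the form X → Y.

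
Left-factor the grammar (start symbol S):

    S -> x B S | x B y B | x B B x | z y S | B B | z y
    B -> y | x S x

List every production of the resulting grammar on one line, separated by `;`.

S -> B B | x B S' | z y S''; B -> y | x S x; S' -> S | y B | B x; S'' -> S | ε

S has alternatives sharing prefix 'x B': factor to S → x B S' with S' → S | y B | B x.
S has alternatives sharing prefix 'z y': factor to S → z y S'' with S'' → S | ε.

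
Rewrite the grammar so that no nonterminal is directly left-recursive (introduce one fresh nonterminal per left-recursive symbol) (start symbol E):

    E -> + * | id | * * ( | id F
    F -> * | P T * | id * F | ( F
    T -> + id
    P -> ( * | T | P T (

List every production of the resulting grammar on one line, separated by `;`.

E -> + * | id | * * ( | id F; F -> * | P T * | id * F | ( F; T -> + id; P -> ( * P' | T P'; P' -> T ( P' | ε

P is directly left-recursive.
For P: α = {T (}, β = {( *, T}. Rewrite as P → β P' and P' → α P' | ε.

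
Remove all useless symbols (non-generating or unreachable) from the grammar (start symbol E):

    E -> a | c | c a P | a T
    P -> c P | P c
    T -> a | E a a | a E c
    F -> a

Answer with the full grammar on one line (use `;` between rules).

E -> a | c | a T; T -> a | E a a | a E c

Generating nonterminals: {E, F, T}.
Reachable from E after that: {E, T}.
Removed useless symbols: {F, P} and every production mentioning them.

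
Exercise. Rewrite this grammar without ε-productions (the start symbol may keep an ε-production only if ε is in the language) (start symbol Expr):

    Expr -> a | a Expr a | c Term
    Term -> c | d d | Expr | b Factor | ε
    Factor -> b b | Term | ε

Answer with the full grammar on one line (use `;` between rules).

Expr -> a | a Expr a | c Term | c; Term -> c | d d | Expr | b Factor | b; Factor -> b b | Term

The nullable symbols are {Factor, Term}.
ε ∉ L(G), so no ε-production is kept.
Expand every rule over subsets of its nullable positions: Expr → c Term gives c Term | c. Term → b Factor gives b Factor | b.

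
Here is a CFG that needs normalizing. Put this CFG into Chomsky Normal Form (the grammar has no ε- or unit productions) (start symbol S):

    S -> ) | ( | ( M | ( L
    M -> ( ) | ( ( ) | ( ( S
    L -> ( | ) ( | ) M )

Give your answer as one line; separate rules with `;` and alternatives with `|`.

Introduce a nonterminal for each terminal appearing in a rule of length ≥ 2: X1 → (, X2 → ).
Binarize each right-hand side of length ≥ 3 by chaining fresh nonterminals (Y1, Y2, …): affected rules were M → X1 X1 X2; M → X1 X1 S; L → X2 M X2.

S -> ) | ( | X1 M | X1 L; M -> X1 X2 | X1 Y1 | X1 Y2; L -> ( | X2 X1 | X2 Y3; X1 -> (; X2 -> ); Y1 -> X1 X2; Y2 -> X1 S; Y3 -> M X2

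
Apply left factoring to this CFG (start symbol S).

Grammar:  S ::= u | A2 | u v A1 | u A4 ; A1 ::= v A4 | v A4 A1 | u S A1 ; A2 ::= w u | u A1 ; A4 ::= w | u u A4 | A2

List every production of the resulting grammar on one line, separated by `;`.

S has alternatives sharing prefix 'u': factor to S → u S' with S' → ε | v A1 | A4.
A1 has alternatives sharing prefix 'v A4': factor to A1 → v A4 A1' with A1' → ε | A1.

S ::= A2 | u S'; A1 ::= u S A1 | v A4 A1'; A2 ::= w u | u A1; A4 ::= w | u u A4 | A2; S' ::= ε | v A1 | A4; A1' ::= ε | A1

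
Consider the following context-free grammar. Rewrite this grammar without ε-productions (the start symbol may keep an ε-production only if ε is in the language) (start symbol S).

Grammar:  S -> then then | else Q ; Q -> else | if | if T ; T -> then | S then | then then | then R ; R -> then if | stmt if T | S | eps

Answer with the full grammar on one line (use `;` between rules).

The nullable symbols are {R}.
ε ∉ L(G), so no ε-production is kept.

S -> then then | else Q; Q -> else | if | if T; T -> then | S then | then then | then R; R -> then if | stmt if T | S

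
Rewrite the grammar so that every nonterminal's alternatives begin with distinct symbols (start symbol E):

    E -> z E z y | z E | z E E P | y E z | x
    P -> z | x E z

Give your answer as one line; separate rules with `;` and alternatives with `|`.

E has alternatives sharing prefix 'z E': factor to E → z E E' with E' → z y | ε | E P.

E -> y E z | x | z E E'; P -> z | x E z; E' -> z y | ε | E P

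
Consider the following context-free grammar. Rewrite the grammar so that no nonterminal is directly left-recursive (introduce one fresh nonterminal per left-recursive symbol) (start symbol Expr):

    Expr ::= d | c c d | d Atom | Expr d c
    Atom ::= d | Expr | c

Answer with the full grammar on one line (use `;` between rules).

Directly left-recursive nonterminal: Expr.
For Expr: α = {d c}, β = {d, c c d, d Atom}. Rewrite as Expr → β Expr1 and Expr1 → α Expr1 | ε.

Expr ::= d Expr1 | c c d Expr1 | d Atom Expr1; Atom ::= d | Expr | c; Expr1 ::= d c Expr1 | ε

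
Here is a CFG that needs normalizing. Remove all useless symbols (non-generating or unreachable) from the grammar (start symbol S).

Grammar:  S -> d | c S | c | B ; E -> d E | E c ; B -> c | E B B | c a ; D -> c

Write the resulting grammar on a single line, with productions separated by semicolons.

Generating nonterminals: {B, D, S}.
Reachable from S after that: {B, S}.
Removed useless symbols: {D, E} and every production mentioning them.

S -> d | c S | c | B; B -> c | c a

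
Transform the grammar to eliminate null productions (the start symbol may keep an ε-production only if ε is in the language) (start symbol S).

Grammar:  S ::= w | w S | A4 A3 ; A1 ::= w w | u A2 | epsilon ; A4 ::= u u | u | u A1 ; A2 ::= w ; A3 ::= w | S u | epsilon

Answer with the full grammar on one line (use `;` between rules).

S ::= w | w S | A4 A3 | A4; A1 ::= w w | u A2; A4 ::= u u | u | u A1; A2 ::= w; A3 ::= w | S u

The nullable symbols are {A1, A3}.
ε ∉ L(G), so no ε-production is kept.
Add the nullable-subset variants: S → A4 A3 gives A4 A3 | A4.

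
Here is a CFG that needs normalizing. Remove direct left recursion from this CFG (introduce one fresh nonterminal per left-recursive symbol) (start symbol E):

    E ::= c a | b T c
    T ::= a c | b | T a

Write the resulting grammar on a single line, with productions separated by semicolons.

Left recursion appears on T.
For T: α = {a}, β = {a c, b}. Rewrite as T → β T' and T' → α T' | ε.

E ::= c a | b T c; T ::= a c T' | b T'; T' ::= a T' | ε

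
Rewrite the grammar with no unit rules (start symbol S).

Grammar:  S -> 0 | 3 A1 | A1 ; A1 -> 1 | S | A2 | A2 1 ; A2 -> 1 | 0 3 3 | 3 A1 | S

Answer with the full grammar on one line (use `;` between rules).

S -> 1 | 0 3 3 | 3 A1 | A2 1 | 0; A1 -> 1 | 0 3 3 | 3 A1 | A2 1 | 0; A2 -> 1 | 0 3 3 | 3 A1 | A2 1 | 0

Unit pairs: A1 ⇒* {A2, S}; A2 ⇒* {A1, S}; S ⇒* {A1, A2}.
For every A with A ⇒* B via unit rules, add B's non-unit alternatives to A; then delete every rule of the form X → Y.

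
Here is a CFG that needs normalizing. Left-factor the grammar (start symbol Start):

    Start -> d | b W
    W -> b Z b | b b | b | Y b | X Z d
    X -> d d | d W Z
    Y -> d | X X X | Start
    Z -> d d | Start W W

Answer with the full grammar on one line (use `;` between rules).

W has alternatives sharing prefix 'b': factor to W → b W1 with W1 → Z b | b | ε.
X has alternatives sharing prefix 'd': factor to X → d X1 with X1 → d | W Z.

Start -> d | b W; W -> Y b | X Z d | b W1; X -> d X1; Y -> d | X X X | Start; Z -> d d | Start W W; W1 -> Z b | b | ε; X1 -> d | W Z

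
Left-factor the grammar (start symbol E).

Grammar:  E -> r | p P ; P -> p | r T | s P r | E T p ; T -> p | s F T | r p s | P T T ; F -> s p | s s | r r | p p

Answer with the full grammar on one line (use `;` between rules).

F has alternatives sharing prefix 's': factor to F → s F' with F' → p | s.

E -> r | p P; P -> p | r T | s P r | E T p; T -> p | s F T | r p s | P T T; F -> r r | p p | s F'; F' -> p | s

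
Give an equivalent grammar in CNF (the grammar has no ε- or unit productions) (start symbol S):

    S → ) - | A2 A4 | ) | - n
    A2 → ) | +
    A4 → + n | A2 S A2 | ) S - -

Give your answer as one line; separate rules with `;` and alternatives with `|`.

S → X1 X2 | A2 A4 | ) | X2 X3; A2 → ) | +; A4 → X4 X3 | A2 Y1 | X1 Y2; X1 → ); X2 → -; X3 → n; X4 → +; Y1 → S A2; Y2 → S Y3; Y3 → X2 X2

Introduce a nonterminal for each terminal appearing in a rule of length ≥ 2: X1 → ), X2 → -, X3 → n, X4 → +.
Binarize each right-hand side of length ≥ 3 by chaining fresh nonterminals (Y1, Y2, …): affected rules were A4 → A2 S A2; A4 → X1 S X2 X2.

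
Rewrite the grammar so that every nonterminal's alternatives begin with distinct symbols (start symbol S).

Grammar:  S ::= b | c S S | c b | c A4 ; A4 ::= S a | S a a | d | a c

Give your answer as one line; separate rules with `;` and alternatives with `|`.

S has alternatives sharing prefix 'c': factor to S → c S' with S' → S S | b | A4.
A4 has alternatives sharing prefix 'S a': factor to A4 → S a A4' with A4' → ε | a.

S ::= b | c S'; A4 ::= d | a c | S a A4'; S' ::= S S | b | A4; A4' ::= eps | a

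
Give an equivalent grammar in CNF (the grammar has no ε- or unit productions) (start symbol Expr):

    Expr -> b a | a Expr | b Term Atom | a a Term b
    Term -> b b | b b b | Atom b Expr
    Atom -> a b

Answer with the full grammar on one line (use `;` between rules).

Introduce a nonterminal for each terminal appearing in a rule of length ≥ 2: X1 → b, X2 → a.
Binarize each right-hand side of length ≥ 3 by chaining fresh nonterminals (Y1, Y2, …): affected rules were Expr → X1 Term Atom; Expr → X2 X2 Term X1; Term → X1 X1 X1; Term → Atom X1 Expr.

Expr -> X1 X2 | X2 Expr | X1 Y1 | X2 Y2; Term -> X1 X1 | X1 Y4 | Atom Y5; Atom -> X2 X1; X1 -> b; X2 -> a; Y1 -> Term Atom; Y2 -> X2 Y3; Y3 -> Term X1; Y4 -> X1 X1; Y5 -> X1 Expr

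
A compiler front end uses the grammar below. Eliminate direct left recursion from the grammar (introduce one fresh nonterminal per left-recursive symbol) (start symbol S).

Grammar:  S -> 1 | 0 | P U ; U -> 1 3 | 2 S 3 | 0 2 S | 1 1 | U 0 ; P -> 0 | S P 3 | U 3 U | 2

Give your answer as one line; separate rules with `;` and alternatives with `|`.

S -> 1 | 0 | P U; U -> 1 3 U' | 2 S 3 U' | 0 2 S U' | 1 1 U'; P -> 0 | S P 3 | U 3 U | 2; U' -> 0 U' | eps

Directly left-recursive nonterminal: U.
For U: α = {0}, β = {1 3, 2 S 3, 0 2 S, 1 1}. Rewrite as U → β U' and U' → α U' | ε.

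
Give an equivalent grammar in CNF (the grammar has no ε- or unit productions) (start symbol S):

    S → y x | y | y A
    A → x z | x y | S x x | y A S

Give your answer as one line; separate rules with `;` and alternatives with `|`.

Introduce a nonterminal for each terminal appearing in a rule of length ≥ 2: X1 → y, X2 → x, X3 → z.
Binarize each right-hand side of length ≥ 3 by chaining fresh nonterminals (Y1, Y2, …): affected rules were A → S X2 X2; A → X1 A S.

S → X1 X2 | y | X1 A; A → X2 X3 | X2 X1 | S Y1 | X1 Y2; X1 → y; X2 → x; X3 → z; Y1 → X2 X2; Y2 → A S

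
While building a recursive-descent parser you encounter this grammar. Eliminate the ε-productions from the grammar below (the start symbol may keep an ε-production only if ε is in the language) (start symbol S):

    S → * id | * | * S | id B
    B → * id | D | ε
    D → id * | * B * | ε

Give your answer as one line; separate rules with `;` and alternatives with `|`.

S → * id | * | * S | id B | id; B → * id | D; D → id * | * B * | * *

Nullable nonterminals: {B, D}.
ε ∉ L(G), so no ε-production is kept.
Add the nullable-subset variants: S → id B gives id B | id. D → * B * gives * B * | * *.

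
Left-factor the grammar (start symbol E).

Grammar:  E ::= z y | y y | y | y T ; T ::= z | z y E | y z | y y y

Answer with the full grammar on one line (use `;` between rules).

E has alternatives sharing prefix 'y': factor to E → y E' with E' → y | ε | T.
T has alternatives sharing prefix 'z': factor to T → z T' with T' → ε | y E.
T has alternatives sharing prefix 'y': factor to T → y T'' with T'' → z | y y.

E ::= z y | y E'; T ::= z T' | y T''; E' ::= y | ε | T; T' ::= ε | y E; T'' ::= z | y y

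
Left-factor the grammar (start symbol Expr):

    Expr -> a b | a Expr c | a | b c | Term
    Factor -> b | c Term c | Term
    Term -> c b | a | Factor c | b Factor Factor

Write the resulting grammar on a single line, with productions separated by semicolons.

Expr has alternatives sharing prefix 'a': factor to Expr → a Expr1 with Expr1 → b | Expr c | ε.

Expr -> b c | Term | a Expr1; Factor -> b | c Term c | Term; Term -> c b | a | Factor c | b Factor Factor; Expr1 -> b | Expr c | ε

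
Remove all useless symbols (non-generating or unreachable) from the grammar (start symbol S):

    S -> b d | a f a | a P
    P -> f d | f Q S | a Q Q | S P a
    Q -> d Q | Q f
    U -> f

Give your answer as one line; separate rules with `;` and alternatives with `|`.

Generating nonterminals: {P, S, U}.
Reachable from S after that: {P, S}.
Removed useless symbols: {Q, U} and every production mentioning them.

S -> b d | a f a | a P; P -> f d | S P a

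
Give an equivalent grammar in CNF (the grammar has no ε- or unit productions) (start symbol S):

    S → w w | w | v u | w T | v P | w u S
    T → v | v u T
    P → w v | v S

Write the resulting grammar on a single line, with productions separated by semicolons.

S → X1 X1 | w | X2 X3 | X1 T | X2 P | X1 Y1; T → v | X2 Y2; P → X1 X2 | X2 S; X1 → w; X2 → v; X3 → u; Y1 → X3 S; Y2 → X3 T

Introduce a nonterminal for each terminal appearing in a rule of length ≥ 2: X1 → w, X2 → v, X3 → u.
Binarize each right-hand side of length ≥ 3 by chaining fresh nonterminals (Y1, Y2, …): affected rules were S → X1 X3 S; T → X2 X3 T.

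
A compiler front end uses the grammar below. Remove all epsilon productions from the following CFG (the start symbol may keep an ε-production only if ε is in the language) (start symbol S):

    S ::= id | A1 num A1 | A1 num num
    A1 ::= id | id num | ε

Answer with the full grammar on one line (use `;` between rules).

Nullable set = {A1}.
ε ∉ L(G), so no ε-production is kept.
Expand every rule over subsets of its nullable positions: S → A1 num A1 gives A1 num A1 | A1 num | num A1 | num. S → A1 num num gives A1 num num | num num.

S ::= id | A1 num A1 | A1 num | num A1 | num | A1 num num | num num; A1 ::= id | id num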